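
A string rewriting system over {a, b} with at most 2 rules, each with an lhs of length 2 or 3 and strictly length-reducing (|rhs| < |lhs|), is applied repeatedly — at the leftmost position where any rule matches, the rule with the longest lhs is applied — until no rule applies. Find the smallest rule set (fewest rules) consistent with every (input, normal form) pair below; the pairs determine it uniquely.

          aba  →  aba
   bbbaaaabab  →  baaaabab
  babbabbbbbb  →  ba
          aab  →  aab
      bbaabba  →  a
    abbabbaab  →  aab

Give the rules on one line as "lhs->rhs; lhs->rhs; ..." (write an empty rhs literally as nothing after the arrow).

bb->; bba->

  | aba
  | bbbaaaabab => baaaabab
  | babbabbbbbb => babbbbbb => babbbb => babb => ba
  | aab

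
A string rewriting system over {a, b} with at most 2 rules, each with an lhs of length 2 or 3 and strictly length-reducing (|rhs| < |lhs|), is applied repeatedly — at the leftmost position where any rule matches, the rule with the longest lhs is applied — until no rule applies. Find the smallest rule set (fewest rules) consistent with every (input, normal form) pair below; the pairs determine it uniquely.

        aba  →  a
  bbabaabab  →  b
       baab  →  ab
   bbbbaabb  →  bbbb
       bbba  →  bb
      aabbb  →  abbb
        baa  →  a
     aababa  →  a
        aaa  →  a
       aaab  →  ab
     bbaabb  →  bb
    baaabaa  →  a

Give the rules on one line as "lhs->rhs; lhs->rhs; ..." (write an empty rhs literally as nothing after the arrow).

  | aba => a
  | bbabaabab => bbaabab => babab => bab => b
  | baab => ab
  | bbbbaabb => bbbabb => bbbb

aa->a; ba->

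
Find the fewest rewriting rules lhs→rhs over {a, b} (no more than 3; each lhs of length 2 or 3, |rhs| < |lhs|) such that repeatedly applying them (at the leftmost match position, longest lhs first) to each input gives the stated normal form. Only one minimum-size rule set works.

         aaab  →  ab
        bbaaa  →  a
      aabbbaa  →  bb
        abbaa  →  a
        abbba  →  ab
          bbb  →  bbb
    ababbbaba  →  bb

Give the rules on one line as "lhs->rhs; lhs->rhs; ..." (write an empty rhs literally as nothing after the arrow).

  | aaab => aab => ab
  | bbaaa => aa => a
  | aabbbaa => abbbaa => aba => bb
  | abbaa => aa => a

aa->a; aba->bb; bba->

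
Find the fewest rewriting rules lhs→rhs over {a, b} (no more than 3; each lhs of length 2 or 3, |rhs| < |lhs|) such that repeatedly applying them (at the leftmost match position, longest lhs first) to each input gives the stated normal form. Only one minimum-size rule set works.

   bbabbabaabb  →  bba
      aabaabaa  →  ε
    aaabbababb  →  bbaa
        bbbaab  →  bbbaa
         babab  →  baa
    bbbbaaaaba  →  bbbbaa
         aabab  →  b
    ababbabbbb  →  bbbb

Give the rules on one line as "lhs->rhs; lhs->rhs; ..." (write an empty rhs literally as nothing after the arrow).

aaa->; ab->a

  | bbabbabaabb => bbababaabb => bbaabaabb => bbaaaabb => bbabb => bbab => bba
  | aabaabaa => aaaabaa => abaa => aaa => ε
  | aaabbababb => bbababb => bbaabb => bbaab => bbaa
  | bbbaab => bbbaa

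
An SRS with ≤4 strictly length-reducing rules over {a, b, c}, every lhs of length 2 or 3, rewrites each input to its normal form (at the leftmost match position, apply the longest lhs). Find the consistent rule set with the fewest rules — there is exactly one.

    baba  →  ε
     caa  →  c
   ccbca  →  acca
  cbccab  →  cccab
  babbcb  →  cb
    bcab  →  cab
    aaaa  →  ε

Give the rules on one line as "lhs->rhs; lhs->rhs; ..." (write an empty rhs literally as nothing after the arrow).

aa->; ba->; bc->c; ccb->ac

  | baba => ba => ε
  | caa => c
  | ccbca => acca
  | cbccab => cccab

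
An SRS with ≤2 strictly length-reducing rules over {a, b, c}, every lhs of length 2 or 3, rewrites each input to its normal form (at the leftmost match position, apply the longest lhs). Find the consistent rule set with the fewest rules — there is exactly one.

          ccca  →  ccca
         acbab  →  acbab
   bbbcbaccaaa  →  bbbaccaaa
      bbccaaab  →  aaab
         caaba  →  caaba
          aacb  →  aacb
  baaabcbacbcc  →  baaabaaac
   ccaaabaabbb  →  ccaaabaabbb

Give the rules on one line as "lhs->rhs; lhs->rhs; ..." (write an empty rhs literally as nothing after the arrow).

bc->; cbc->aa

  | ccca
  | acbab
  | bbbcbaccaaa => bbbaccaaa
  | bbccaaab => bcaaab => aaab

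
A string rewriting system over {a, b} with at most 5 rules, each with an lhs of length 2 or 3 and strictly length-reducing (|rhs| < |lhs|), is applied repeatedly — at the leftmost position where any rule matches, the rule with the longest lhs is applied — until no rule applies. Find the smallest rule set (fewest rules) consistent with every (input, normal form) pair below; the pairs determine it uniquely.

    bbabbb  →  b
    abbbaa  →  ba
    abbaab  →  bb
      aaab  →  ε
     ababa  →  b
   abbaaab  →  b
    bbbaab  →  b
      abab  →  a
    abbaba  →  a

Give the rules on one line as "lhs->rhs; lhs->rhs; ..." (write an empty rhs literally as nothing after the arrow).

  | bbabbb => aabbb => aabb => aab => aa => b
  | abbbaa => abaaa => abba => aaa => ba
  | abbaab => aaaab => baab => baa => bb
  | aaab => bab => ε

aa->b; aab->aa; bab->; bba->aa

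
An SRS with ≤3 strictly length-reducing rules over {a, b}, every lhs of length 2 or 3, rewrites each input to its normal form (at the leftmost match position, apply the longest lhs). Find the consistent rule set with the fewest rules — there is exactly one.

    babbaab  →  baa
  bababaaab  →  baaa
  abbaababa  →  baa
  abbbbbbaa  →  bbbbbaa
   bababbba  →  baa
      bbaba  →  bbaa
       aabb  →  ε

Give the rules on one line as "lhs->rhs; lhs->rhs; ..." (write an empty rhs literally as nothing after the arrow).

ab->; bab->ba

  | babbaab => babaab => baaab => baa
  | bababaaab => baabaaab => baaaab => baaa
  | abbaababa => baababa => baaba => baa
  | abbbbbbaa => bbbbbaa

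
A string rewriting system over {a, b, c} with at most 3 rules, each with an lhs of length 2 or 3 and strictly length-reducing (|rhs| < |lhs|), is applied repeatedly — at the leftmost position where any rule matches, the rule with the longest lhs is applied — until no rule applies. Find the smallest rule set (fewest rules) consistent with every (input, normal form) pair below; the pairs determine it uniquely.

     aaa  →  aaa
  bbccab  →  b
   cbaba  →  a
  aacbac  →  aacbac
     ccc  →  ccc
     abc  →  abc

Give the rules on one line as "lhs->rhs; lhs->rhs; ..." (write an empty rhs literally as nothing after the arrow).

bab->; ca->a

  | aaa
  | bbccab => bbcab => bbab => b
  | cbaba => ca => a
  | aacbac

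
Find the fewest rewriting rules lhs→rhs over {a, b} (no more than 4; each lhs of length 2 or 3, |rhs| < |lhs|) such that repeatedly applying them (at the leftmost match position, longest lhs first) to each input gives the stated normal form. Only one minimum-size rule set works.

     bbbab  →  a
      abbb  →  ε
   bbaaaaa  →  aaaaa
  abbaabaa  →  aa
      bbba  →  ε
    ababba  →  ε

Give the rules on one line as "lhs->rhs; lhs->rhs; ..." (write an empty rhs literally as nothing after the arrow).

ab->; ba->; bab->a; bb->

  | bbbab => bab => a
  | abbb => bb => ε
  | bbaaaaa => aaaaa
  | abbaabaa => baabaa => abaa => aa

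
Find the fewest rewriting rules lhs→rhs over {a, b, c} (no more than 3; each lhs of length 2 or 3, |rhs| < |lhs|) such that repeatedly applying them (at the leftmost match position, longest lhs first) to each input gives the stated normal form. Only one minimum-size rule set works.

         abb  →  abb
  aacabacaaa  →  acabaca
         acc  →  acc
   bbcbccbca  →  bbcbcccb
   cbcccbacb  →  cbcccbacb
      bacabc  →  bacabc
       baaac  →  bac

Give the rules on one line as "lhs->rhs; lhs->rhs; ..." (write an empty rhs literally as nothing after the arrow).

  | abb
  | aacabacaaa => acabacaaa => acabacaa => acabaca
  | acc
  | bbcbccbca => bbcbcccb

aa->a; bca->cb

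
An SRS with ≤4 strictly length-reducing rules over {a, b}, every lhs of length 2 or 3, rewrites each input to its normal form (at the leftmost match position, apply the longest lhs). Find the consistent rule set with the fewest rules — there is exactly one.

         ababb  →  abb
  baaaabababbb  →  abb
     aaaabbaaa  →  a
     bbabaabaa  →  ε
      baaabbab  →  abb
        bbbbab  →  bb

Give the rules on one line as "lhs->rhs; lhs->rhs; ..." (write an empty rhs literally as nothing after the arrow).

aa->a; ba->; bab->bb; bbb->bb

  | ababb => abbb => abb
  | baaaabababbb => aaabababbb => aabababbb => abababbb => abbabbb => abbbbb => abbbb => abbb => abb
  | aaaabbaaa => aaabbaaa => aabbaaa => abbaaa => abaa => aa => a
  | bbabaabaa => bbbaabaa => bbaabaa => babaa => bbaa => ba => ε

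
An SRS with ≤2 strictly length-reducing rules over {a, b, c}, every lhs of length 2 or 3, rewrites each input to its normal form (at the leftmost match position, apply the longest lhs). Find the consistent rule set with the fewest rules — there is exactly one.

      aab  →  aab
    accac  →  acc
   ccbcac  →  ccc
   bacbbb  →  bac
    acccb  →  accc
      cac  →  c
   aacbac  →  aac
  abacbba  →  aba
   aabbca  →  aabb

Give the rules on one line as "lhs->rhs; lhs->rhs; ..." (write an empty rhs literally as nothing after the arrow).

  | aab
  | accac => acc
  | ccbcac => cccac => ccc
  | bacbbb => bacbb => bacb => bac

ca->; cb->c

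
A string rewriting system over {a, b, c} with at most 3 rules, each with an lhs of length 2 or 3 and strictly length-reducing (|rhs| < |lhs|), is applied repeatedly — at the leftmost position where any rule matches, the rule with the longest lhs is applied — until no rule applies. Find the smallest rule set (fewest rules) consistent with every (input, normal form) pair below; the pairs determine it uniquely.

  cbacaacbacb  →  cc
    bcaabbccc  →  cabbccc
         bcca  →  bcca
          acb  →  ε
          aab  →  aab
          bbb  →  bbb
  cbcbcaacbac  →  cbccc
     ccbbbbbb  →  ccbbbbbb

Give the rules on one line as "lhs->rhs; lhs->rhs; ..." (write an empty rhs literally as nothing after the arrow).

ac->c; acb->; bca->c

  | cbacaacbacb => cbcaacbacb => ccacbacb => ccacb => cc
  | bcaabbccc => cabbccc
  | bcca
  | acb => ε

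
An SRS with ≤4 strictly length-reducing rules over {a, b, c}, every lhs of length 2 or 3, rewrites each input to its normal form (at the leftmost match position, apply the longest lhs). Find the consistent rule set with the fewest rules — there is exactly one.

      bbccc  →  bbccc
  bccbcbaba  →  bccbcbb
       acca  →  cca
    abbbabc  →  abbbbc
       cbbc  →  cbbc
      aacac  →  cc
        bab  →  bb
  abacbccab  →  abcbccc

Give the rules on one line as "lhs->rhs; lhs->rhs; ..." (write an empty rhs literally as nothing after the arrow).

  | bbccc
  | bccbcbaba => bccbcbba => bccbcbb
  | acca => cca
  | abbbabc => abbbbc

ac->c; ba->b; cab->cc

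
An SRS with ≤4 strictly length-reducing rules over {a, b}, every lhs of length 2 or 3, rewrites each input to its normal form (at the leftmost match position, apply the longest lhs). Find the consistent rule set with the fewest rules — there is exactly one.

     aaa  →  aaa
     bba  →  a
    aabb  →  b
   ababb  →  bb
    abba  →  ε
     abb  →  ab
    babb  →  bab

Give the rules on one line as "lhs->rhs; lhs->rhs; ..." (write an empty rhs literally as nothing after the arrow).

  | aaa
  | bba => a
  | aabb => b
  | ababb => bb

aab->; aba->; abb->ab; bba->a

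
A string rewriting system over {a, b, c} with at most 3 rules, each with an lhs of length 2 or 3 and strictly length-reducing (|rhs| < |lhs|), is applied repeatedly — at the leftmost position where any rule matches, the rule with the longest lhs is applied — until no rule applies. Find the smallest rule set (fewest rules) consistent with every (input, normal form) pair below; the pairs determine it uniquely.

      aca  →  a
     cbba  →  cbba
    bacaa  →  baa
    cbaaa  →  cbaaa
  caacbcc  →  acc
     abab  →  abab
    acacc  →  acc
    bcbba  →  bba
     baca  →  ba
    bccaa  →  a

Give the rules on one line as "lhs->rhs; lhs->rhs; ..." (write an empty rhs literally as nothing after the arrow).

bc->; ca->

  | aca => a
  | cbba
  | bacaa => baa
  | cbaaa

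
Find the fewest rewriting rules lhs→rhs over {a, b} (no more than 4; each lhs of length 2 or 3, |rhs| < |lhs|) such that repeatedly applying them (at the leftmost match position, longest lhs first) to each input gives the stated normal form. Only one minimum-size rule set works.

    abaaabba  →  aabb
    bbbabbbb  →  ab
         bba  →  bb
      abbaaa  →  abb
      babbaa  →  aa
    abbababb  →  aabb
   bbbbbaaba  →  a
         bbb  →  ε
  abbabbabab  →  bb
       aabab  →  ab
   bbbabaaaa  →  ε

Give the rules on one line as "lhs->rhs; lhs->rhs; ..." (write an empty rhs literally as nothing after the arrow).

aaa->; aba->; ba->b; bbb->

  | abaaabba => aabba => aabb
  | bbbabbbb => abbbb => ab
  | bba => bb
  | abbaaa => abbaa => abba => abb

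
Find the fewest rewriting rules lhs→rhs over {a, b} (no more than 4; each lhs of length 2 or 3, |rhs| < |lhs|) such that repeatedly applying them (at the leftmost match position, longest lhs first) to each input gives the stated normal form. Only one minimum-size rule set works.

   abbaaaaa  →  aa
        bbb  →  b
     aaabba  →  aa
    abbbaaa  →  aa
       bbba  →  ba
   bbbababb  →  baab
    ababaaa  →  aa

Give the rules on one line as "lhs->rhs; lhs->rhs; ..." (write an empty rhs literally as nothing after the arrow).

aaa->aa; aba->aa; bb->b

  | abbaaaaa => abaaaaa => aaaaaa => aaaaa => aaaa => aaa => aa
  | bbb => bb => b
  | aaabba => aabba => aaba => aaa => aa
  | abbbaaa => abbaaa => abaaa => aaaa => aaa => aa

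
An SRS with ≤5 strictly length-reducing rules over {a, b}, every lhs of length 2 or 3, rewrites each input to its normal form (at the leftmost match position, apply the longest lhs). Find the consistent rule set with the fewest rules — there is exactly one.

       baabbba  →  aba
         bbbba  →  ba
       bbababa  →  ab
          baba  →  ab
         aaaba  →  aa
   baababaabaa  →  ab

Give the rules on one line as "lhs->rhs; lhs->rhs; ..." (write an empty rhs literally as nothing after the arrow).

aab->; baa->ab; bab->ba; bbb->

  | baabbba => abbbba => aba
  | bbbba => ba
  | bbababa => bbaaba => babba => baba => baa => ab
  | baba => baa => ab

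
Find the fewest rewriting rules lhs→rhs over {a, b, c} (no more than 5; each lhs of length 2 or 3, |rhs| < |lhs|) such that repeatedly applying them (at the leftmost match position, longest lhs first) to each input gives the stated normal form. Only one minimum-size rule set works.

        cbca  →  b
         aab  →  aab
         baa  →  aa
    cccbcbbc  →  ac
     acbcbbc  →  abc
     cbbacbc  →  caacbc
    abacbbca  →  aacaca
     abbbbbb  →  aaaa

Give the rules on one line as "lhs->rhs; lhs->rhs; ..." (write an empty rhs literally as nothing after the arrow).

ba->a; bb->a; bca->c; cc->b

  | cbca => cc => b
  | aab
  | baa => aa
  | cccbcbbc => bcbcbbc => bcbcac => bccc => bbc => ac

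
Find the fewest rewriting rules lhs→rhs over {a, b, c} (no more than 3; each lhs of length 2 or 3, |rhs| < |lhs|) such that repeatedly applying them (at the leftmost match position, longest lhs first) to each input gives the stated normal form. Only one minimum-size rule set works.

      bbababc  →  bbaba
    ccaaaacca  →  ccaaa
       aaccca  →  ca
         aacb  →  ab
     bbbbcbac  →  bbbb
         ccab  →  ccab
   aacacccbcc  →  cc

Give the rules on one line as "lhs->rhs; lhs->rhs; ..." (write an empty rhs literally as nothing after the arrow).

  | bbababc => bbaba
  | ccaaaacca => ccaaaca => ccaaa
  | aaccca => acca => ca
  | aacb => ab

ac->; bc->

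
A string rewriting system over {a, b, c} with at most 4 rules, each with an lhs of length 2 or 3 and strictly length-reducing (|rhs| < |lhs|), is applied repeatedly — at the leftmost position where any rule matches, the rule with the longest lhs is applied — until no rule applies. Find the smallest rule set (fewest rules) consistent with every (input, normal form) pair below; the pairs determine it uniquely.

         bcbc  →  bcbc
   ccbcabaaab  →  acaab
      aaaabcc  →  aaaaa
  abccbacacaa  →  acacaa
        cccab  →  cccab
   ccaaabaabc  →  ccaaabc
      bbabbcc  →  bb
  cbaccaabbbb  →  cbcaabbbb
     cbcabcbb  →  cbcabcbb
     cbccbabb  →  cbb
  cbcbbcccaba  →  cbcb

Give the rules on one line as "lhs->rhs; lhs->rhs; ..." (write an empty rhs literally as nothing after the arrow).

  | bcbc
  | ccbcabaaab => acabaaab => acaab
  | aaaabcc => aaaaa
  | abccbacacaa => aabacacaa => acacaa

aba->; bac->b; bcc->a; ccb->a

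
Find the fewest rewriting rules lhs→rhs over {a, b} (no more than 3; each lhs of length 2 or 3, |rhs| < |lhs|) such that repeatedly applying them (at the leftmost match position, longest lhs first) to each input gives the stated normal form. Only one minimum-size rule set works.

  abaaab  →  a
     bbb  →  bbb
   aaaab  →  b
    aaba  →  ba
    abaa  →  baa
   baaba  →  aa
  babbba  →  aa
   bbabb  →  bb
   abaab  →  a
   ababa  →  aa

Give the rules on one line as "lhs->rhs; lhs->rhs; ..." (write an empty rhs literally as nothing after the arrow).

ab->b; bab->a; bba->aa

  | abaaab => baaab => baab => bab => a
  | bbb
  | aaaab => aaab => aab => ab => b
  | aaba => aba => ba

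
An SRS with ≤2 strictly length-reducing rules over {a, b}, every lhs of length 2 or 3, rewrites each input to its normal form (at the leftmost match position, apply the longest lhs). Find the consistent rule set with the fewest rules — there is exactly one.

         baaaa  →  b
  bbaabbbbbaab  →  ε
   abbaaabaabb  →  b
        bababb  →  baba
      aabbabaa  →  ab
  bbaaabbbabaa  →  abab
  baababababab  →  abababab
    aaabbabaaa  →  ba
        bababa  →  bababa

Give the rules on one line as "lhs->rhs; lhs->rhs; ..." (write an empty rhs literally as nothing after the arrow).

aa->; bb->

  | baaaa => baa => b
  | bbaabbbbbaab => aabbbbbaab => bbbbbaab => bbbaab => baab => bb => ε
  | abbaaabaabb => aaaabaabb => aabaabb => baabb => bbb => b
  | bababb => baba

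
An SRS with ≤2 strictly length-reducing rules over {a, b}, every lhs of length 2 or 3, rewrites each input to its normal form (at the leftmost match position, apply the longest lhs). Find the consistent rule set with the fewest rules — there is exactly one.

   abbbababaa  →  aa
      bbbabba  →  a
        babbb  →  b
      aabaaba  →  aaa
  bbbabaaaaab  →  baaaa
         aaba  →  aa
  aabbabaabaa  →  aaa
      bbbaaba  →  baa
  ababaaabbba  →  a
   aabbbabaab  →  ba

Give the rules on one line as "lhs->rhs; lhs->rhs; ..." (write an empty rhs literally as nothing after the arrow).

ab->; bb->

  | abbbababaa => bbababaa => ababaa => abaa => aa
  | bbbabba => babba => bba => a
  | babbb => bbb => b
  | aabaaba => aaaba => aaa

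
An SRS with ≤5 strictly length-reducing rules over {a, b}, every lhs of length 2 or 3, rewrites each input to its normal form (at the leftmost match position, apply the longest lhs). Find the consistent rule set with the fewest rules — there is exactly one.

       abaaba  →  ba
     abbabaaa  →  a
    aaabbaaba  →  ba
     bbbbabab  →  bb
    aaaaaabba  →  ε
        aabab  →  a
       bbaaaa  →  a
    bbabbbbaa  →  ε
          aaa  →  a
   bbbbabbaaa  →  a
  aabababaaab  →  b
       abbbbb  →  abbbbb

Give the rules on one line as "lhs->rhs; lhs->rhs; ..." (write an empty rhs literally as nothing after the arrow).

aa->; baa->a; bab->a; bba->

  | abaaba => aaba => ba
  | abbabaaa => abaaa => aaa => a
  | aaabbaaba => abbaaba => aaba => ba
  | bbbbabab => bbbab => bb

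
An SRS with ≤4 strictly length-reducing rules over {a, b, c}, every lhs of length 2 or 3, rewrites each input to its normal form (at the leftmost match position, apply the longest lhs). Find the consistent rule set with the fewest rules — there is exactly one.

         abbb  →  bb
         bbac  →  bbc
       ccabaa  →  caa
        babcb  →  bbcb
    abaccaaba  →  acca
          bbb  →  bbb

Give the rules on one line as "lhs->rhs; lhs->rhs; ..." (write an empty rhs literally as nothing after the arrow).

aab->; ab->; ba->b; cab->

  | abbb => bb
  | bbac => bbc
  | ccabaa => caa
  | babcb => bbcb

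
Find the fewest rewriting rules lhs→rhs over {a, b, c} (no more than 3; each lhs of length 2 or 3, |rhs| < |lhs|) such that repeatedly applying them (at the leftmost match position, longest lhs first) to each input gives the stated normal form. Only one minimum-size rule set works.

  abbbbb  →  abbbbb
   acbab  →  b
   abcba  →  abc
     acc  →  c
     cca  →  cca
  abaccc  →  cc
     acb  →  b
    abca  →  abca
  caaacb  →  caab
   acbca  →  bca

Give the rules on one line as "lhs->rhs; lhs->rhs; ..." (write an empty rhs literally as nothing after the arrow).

  | abbbbb
  | acbab => bab => b
  | abcba => abc
  | acc => c

ac->; ba->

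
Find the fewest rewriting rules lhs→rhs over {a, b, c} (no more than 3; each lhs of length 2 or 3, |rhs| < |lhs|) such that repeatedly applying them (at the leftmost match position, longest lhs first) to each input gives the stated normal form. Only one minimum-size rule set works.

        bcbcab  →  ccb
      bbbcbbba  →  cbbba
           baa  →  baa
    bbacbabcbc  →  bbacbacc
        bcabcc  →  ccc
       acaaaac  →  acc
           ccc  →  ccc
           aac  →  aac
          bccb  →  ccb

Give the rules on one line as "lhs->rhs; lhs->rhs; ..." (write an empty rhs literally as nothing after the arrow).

bc->c; ca->c

  | bcbcab => cbcab => ccab => ccb
  | bbbcbbba => bbcbbba => bcbbba => cbbba
  | baa
  | bbacbabcbc => bbacbacbc => bbacbacc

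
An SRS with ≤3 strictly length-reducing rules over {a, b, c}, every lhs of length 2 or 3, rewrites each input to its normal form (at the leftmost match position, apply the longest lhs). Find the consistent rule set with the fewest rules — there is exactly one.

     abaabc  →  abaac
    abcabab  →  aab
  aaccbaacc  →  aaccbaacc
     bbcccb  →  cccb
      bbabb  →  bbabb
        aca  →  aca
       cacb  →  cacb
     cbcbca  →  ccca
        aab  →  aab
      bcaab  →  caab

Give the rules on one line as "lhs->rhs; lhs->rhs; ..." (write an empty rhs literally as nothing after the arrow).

bc->c; cab->

  | abaabc => abaac
  | abcabab => acabab => aab
  | aaccbaacc
  | bbcccb => bcccb => cccb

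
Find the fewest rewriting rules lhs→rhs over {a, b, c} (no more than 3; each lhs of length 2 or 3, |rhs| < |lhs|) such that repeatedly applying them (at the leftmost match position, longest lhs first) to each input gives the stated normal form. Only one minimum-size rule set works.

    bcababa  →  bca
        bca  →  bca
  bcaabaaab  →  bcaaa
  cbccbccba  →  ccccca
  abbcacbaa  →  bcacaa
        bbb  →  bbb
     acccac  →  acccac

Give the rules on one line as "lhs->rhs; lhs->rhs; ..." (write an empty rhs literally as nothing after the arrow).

  | bcababa => bcaba => bca
  | bca
  | bcaabaaab => bcaaaab => bcaaa
  | cbccbccba => cccbccba => cccccba => ccccca

ab->; cb->c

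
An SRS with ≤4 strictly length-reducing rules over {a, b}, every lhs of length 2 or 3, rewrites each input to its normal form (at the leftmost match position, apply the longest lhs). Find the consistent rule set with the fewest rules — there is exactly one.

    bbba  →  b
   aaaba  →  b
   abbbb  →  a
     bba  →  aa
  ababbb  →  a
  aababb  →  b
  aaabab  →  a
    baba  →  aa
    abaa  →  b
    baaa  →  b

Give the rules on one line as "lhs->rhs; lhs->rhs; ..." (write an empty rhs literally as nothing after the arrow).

  | bbba => aba => ba => b
  | aaaba => aaba => aba => ba => b
  | abbbb => bbbb => abb => bb => a
  | bba => aa

ab->b; ba->b; bb->a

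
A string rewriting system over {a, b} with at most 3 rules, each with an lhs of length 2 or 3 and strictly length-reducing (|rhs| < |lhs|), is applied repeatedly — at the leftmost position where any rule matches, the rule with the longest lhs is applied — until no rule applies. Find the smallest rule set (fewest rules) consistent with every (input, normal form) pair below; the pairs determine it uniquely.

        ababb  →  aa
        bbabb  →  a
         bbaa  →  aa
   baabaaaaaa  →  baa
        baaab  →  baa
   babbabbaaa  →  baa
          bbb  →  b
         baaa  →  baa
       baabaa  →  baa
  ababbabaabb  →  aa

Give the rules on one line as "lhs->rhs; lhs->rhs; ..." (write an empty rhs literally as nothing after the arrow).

  | ababb => aabb => aab => aa
  | bbabb => abb => ab => a
  | bbaa => aa
  | baabaaaaaa => baaaaaaaa => baaaaaaa => baaaaaa => baaaaa => baaaa => baaa => baa

aaa->aa; ab->a; bb->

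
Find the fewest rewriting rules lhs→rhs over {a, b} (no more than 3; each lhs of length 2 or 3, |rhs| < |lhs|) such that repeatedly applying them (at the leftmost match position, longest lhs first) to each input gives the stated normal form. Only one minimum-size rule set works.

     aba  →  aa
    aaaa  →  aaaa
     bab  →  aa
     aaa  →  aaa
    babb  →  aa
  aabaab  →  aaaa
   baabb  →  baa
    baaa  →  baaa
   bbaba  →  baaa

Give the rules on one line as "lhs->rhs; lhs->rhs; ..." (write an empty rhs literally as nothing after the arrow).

  | aba => aa
  | aaaa
  | bab => aa
  | aaa

ab->a; bab->aa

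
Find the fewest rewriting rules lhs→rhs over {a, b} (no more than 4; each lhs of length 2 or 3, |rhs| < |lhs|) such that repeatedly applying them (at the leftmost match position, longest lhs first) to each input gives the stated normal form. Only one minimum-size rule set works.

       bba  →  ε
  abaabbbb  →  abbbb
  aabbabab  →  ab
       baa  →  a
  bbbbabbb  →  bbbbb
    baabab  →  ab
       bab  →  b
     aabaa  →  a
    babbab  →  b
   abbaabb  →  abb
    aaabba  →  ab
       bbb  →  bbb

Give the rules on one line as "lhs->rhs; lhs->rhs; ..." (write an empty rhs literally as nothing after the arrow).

  | bba => ε
  | abaabbbb => aabbbb => abbbb
  | aabbabab => abbabab => abab => ab
  | baa => a

aa->a; aaa->ab; ba->; bba->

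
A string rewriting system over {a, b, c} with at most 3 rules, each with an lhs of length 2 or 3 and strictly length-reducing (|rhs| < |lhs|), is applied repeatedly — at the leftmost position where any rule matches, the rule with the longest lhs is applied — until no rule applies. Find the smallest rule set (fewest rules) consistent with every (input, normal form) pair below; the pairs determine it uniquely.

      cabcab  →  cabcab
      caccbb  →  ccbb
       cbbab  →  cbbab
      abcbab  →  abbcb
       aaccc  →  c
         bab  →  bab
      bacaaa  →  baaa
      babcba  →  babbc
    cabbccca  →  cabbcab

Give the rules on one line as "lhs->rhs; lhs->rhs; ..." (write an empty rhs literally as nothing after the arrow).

  | cabcab
  | caccbb => ccbb
  | cbbab
  | abcbab => abbcb

ac->; cba->bc; cca->ab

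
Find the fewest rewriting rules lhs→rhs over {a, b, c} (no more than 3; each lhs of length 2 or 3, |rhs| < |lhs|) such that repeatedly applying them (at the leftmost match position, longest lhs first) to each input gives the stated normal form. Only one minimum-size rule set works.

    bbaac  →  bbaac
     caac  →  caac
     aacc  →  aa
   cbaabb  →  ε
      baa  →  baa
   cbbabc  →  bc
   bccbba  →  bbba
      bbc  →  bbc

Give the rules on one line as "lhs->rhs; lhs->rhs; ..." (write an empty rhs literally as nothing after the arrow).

ab->; cb->; cc->

  | bbaac
  | caac
  | aacc => aa
  | cbaabb => aabb => ab => ε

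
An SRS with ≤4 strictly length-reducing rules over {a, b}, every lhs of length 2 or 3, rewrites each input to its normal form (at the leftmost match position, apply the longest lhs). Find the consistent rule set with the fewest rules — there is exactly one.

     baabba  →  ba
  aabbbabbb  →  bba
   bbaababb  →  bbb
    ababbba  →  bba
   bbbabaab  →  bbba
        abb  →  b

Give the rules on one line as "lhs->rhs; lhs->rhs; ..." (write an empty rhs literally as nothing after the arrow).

  | baabba => bbaba => baaa => ba
  | aabbbabbb => babbabbb => aababbb => baabbb => bbabb => baab => bba
  | bbaababb => bbbaabb => bbbbab => bbbaa => bbb
  | ababbba => abbba => bba

aa->; aab->ba; ab->; bab->aa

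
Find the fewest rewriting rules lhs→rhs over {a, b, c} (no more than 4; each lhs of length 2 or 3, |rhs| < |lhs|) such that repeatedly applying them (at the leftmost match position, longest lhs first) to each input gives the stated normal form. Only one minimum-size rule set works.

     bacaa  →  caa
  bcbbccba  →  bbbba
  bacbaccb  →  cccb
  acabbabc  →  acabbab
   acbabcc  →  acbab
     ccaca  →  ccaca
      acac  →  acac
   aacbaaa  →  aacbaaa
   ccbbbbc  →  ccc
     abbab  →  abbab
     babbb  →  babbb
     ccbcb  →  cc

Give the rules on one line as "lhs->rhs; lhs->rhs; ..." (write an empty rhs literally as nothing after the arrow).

  | bacaa => caa
  | bcbbccba => bbbccba => bbbcba => bbbba
  | bacbaccb => cbaccb => cccb
  | acabbabc => acabbab

bac->c; bc->b; cbb->c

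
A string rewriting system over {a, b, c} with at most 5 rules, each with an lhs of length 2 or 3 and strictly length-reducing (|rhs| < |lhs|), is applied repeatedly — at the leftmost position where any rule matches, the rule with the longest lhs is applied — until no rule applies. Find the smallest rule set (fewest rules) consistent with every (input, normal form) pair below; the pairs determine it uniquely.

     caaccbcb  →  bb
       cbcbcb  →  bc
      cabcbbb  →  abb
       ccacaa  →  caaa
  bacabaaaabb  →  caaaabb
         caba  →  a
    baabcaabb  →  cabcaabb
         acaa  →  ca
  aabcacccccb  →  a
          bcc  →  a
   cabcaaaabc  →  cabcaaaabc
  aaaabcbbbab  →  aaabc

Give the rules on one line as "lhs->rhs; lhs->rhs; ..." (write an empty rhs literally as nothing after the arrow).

ac->b; ba->c; bcc->cb; cb->a

  | caaccbcb => cabcbcb => cabacb => caccb => cbcb => acb => bb
  | cbcbcb => acbcb => bbcb => bba => bc
  | cabcbbb => cababb => cacbb => cbbb => abb
  | ccacaa => ccbaa => caaa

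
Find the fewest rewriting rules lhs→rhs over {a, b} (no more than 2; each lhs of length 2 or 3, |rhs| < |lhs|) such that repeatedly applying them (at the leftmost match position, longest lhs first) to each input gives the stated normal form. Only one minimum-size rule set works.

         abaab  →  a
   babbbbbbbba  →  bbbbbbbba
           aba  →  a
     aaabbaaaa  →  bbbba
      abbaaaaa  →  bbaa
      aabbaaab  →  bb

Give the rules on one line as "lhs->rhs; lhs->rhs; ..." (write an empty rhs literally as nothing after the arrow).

aaa->b; ab->

  | abaab => aab => a
  | babbbbbbbba => bbbbbbbba
  | aba => a
  | aaabbaaaa => bbbaaaa => bbbba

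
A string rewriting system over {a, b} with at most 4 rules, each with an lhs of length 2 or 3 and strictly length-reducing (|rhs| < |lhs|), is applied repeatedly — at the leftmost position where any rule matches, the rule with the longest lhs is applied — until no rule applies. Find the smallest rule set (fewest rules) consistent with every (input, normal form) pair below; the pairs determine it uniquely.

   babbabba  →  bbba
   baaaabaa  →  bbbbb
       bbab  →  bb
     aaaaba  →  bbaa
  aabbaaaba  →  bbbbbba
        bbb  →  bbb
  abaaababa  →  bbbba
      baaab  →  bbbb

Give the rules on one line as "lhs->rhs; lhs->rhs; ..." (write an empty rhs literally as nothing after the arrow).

aaa->bb; aab->bb; ab->; aba->aa

  | babbabba => bbabba => bbba
  | baaaabaa => bbbabaa => bbbaaa => bbbbb
  | bbab => bb
  | aaaaba => bbaba => bbaa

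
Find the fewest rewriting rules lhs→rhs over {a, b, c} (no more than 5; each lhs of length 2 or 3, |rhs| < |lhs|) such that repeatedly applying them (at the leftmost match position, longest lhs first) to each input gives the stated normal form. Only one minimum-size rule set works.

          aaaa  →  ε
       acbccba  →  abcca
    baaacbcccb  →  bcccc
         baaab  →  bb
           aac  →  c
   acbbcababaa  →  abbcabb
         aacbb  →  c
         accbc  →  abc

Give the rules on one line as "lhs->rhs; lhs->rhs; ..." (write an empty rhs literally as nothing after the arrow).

  | aaaa => aa => ε
  | acbccba => abccba => abcca
  | baaacbcccb => baacbcccb => bacbcccb => bcbcccb => bccccb => bcccc
  | baaab => baab => bab => bb

aa->; ac->a; ba->b; cb->c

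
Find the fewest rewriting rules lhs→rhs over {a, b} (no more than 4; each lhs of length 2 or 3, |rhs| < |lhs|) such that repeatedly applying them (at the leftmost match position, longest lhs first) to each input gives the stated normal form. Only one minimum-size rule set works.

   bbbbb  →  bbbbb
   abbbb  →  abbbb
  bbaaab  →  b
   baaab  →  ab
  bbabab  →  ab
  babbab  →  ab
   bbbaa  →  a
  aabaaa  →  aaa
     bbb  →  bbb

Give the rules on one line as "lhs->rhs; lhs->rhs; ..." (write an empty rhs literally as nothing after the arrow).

aab->b; ba->a; bba->

  | bbbbb
  | abbbb
  | bbaaab => aab => b
  | baaab => aaab => ab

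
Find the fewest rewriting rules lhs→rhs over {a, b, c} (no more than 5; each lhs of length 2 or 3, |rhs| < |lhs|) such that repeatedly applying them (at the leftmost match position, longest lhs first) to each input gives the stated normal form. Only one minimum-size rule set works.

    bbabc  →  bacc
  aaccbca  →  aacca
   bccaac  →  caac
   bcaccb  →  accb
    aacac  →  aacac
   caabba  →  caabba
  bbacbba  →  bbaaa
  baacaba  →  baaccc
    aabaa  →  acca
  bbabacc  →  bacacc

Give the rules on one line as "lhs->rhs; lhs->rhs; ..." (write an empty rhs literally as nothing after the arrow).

  | bbabc => bacc
  | aaccbca => aacca
  | bccaac => caac
  | bcaccb => accb

aba->cc; bab->ac; bc->; cbb->a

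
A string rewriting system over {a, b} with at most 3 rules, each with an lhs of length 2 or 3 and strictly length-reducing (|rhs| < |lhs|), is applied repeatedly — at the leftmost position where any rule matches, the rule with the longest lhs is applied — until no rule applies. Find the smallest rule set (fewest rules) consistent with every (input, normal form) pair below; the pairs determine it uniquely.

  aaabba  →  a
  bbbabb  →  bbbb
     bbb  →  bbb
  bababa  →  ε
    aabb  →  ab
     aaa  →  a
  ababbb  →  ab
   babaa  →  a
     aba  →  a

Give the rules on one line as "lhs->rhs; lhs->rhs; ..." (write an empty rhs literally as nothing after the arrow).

aa->a; abb->ab; ba->

  | aaabba => aabba => abba => aba => a
  | bbbabb => bbbb
  | bbb
  | bababa => baba => ba => ε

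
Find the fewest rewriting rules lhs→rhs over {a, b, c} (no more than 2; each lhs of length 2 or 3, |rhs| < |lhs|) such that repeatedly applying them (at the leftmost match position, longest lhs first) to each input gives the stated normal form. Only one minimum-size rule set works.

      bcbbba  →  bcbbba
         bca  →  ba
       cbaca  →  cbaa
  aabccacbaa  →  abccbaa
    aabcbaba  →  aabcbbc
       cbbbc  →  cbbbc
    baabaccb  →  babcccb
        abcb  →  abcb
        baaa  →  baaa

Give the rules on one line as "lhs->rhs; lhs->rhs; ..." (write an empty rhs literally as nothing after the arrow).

  | bcbbba
  | bca => ba
  | cbaca => cbaa
  | aabccacbaa => aabcacbaa => aabacbaa => abccbaa

aba->bc; ca->a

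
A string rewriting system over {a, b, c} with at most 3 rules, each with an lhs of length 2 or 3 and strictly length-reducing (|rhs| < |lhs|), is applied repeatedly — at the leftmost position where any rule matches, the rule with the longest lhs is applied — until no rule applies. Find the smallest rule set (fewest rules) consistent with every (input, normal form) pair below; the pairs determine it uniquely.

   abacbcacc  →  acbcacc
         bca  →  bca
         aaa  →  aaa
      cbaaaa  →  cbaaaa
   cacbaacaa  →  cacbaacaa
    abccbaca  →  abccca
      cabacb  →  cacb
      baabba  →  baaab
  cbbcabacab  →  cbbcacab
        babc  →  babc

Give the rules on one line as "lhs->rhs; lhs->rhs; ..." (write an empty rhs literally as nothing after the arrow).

bac->c; bba->ab

  | abacbcacc => acbcacc
  | bca
  | aaa
  | cbaaaa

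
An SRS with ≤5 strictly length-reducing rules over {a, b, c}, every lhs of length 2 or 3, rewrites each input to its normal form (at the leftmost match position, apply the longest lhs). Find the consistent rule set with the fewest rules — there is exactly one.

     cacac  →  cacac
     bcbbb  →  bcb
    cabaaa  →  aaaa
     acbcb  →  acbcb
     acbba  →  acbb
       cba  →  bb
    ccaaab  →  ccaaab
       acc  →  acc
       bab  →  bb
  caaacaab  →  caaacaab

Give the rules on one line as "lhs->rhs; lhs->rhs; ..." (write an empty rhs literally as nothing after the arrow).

ba->b; bbb->b; cab->a; cba->bb

  | cacac
  | bcbbb => bcb
  | cabaaa => aaaa
  | acbcb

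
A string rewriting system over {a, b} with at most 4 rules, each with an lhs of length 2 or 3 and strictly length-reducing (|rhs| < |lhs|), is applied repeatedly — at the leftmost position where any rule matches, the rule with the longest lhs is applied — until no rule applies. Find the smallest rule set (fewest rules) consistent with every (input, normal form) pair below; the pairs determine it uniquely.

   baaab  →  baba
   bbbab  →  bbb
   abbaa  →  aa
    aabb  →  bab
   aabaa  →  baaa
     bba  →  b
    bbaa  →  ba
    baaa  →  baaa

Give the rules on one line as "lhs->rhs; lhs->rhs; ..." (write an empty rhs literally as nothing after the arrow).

aab->ba; abb->; bba->b

  | baaab => baba
  | bbbab => bbb
  | abbaa => aa
  | aabb => bab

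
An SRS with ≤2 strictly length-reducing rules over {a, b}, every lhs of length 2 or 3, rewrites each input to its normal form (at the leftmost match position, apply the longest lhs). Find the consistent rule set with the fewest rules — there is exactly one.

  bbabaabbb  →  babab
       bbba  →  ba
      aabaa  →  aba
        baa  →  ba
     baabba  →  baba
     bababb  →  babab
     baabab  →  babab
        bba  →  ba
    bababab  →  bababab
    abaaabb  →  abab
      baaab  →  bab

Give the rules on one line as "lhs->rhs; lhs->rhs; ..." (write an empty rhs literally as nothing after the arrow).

  | bbabaabbb => babaabbb => bababbb => bababb => babab
  | bbba => bba => ba
  | aabaa => abaa => aba
  | baa => ba

aa->a; bb->b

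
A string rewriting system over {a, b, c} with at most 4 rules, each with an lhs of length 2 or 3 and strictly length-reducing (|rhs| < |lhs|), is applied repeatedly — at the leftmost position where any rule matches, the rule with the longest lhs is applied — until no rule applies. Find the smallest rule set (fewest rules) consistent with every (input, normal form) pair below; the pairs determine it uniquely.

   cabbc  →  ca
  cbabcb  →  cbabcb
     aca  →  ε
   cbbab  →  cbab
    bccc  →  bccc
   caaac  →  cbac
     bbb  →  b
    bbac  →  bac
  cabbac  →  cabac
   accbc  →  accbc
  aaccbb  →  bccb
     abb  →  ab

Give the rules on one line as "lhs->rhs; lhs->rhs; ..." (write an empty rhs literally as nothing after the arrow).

  | cabbc => ca
  | cbabcb
  | aca => ε
  | cbbab => cbab

aa->b; aca->; bb->b; bbc->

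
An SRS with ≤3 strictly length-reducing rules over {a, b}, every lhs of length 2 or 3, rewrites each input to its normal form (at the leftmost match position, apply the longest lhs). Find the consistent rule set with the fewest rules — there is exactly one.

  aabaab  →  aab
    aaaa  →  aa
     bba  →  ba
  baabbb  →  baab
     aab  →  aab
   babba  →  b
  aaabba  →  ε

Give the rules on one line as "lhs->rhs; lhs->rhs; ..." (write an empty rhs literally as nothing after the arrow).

  | aabaab => aab
  | aaaa => aa
  | bba => ba
  | baabbb => baabb => baab

aaa->a; aba->; bb->b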